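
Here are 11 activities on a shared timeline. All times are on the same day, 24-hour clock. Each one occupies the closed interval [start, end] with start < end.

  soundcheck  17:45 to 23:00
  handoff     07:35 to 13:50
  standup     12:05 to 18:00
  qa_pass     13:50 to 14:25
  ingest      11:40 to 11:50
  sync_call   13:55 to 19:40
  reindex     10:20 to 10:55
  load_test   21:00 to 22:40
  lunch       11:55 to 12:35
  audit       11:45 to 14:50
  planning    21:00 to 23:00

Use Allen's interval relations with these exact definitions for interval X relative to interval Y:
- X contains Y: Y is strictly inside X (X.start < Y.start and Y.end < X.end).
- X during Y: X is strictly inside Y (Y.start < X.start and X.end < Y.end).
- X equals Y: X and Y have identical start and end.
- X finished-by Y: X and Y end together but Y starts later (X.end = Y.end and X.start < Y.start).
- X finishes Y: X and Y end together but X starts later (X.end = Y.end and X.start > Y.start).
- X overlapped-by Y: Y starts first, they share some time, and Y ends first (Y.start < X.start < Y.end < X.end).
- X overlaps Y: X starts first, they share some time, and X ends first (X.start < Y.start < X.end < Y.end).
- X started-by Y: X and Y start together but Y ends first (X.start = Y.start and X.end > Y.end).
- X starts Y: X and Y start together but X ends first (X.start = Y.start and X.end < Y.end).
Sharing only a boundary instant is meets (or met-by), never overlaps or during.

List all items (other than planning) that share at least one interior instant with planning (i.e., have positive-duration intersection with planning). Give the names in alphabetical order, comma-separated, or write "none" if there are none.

Target planning = [21:00, 23:00].
audit [11:45, 14:50] → before → no.
handoff [07:35, 13:50] → before → no.
ingest [11:40, 11:50] → before → no.
load_test [21:00, 22:40] → starts → yes.
lunch [11:55, 12:35] → before → no.
qa_pass [13:50, 14:25] → before → no.
reindex [10:20, 10:55] → before → no.
soundcheck [17:45, 23:00] → finished-by → yes.
standup [12:05, 18:00] → before → no.
sync_call [13:55, 19:40] → before → no.
Result: load_test, soundcheck.

load_test, soundcheck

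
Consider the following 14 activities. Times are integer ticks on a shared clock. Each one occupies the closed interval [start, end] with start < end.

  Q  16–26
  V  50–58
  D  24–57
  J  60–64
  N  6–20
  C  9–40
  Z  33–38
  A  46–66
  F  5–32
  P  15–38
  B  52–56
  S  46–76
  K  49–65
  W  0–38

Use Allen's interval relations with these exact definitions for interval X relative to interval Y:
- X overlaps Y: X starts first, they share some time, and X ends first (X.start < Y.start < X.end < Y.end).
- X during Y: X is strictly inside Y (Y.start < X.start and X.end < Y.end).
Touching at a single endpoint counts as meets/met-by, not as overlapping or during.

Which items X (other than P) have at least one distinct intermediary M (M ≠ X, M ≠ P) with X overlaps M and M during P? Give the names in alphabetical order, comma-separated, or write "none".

Target P = [15, 38].
Intermediaries M with M during P: Q.
Via Q — items with X overlaps Q: N.
Union: N.

N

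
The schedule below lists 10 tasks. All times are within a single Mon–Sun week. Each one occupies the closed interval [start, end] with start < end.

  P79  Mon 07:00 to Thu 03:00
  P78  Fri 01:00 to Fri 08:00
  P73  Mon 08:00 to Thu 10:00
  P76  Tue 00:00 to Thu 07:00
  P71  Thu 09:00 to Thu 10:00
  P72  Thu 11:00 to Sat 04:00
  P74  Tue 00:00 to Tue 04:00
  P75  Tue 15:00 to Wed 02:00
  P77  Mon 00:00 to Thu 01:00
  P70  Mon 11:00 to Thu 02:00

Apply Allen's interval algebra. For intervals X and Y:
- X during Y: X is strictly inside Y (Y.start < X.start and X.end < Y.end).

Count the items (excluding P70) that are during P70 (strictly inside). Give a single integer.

Target P70 = [Mon 11:00, Thu 02:00].
P71 [Thu 09:00, Thu 10:00] → after → no.
P72 [Thu 11:00, Sat 04:00] → after → no.
P73 [Mon 08:00, Thu 10:00] → contains → no.
P74 [Tue 00:00, Tue 04:00] → during → counts.
P75 [Tue 15:00, Wed 02:00] → during → counts.
P76 [Tue 00:00, Thu 07:00] → overlapped-by → no.
P77 [Mon 00:00, Thu 01:00] → overlaps → no.
P78 [Fri 01:00, Fri 08:00] → after → no.
P79 [Mon 07:00, Thu 03:00] → contains → no.
Total: 2.

2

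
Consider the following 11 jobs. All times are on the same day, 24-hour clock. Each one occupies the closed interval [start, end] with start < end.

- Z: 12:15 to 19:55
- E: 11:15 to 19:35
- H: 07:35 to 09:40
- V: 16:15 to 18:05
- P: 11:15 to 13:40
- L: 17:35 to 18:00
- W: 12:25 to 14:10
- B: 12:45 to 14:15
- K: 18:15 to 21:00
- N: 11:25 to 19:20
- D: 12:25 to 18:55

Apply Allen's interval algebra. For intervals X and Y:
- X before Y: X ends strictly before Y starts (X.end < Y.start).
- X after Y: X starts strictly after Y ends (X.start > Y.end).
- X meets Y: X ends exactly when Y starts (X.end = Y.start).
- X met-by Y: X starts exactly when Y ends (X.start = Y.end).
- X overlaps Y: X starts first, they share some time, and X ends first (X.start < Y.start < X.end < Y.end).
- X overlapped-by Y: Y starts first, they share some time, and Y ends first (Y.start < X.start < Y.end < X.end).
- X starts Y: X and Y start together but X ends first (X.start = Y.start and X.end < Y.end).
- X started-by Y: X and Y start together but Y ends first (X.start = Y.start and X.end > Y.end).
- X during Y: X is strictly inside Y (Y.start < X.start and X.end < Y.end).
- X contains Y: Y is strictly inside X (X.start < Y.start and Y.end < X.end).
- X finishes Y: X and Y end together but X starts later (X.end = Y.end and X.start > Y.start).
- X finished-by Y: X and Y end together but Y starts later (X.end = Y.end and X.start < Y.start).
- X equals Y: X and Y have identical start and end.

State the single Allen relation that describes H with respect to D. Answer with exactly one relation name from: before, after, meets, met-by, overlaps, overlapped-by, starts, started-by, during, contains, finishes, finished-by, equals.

before

H = [07:35, 09:40]; D = [12:25, 18:55].
Compare endpoints: H.start < D.start, H.start < D.end, H.end < D.start, H.end < D.end.
That pattern is 'before'.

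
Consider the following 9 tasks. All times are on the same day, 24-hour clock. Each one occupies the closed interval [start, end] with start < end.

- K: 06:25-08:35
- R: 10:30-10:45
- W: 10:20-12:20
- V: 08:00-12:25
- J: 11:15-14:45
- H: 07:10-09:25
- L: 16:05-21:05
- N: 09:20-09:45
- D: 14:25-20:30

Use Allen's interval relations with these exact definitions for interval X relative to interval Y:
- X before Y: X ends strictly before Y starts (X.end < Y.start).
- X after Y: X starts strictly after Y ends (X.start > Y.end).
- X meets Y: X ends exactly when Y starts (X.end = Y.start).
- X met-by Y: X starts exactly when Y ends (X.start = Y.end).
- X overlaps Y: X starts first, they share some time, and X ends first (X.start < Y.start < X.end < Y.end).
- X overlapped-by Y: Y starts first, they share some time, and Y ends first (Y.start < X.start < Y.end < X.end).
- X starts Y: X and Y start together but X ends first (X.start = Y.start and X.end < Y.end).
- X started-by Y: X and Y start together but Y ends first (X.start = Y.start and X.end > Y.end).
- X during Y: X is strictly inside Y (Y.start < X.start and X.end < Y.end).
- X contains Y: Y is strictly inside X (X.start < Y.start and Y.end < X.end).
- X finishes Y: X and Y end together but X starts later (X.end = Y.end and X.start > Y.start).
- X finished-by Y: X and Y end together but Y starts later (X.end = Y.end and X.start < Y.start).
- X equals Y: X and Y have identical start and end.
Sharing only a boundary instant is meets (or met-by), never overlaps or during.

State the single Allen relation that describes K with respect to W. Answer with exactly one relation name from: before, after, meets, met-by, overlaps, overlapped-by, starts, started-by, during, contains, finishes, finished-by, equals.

before

K = [06:25, 08:35]; W = [10:20, 12:20].
Compare endpoints: K.start < W.start, K.start < W.end, K.end < W.start, K.end < W.end.
That pattern is 'before'.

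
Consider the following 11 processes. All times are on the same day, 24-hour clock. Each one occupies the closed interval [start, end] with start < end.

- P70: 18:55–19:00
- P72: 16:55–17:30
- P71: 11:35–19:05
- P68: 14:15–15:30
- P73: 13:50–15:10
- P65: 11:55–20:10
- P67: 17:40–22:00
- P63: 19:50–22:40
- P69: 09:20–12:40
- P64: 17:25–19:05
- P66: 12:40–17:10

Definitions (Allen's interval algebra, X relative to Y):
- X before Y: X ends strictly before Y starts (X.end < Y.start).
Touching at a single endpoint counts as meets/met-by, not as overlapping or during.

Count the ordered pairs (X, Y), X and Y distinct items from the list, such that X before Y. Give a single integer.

27

Checking all 110 ordered pairs for relation 'before'; matching pairs in alphabetical order:
(P64, P63): P64 before P63 ✓
(P66, P63): P66 before P63 ✓
(P66, P64): P66 before P64 ✓
(P66, P67): P66 before P67 ✓
(P66, P70): P66 before P70 ✓
(P68, P63): P68 before P63 ✓
(P68, P64): P68 before P64 ✓
(P68, P67): P68 before P67 ✓
(P68, P70): P68 before P70 ✓
(P68, P72): P68 before P72 ✓
(P69, P63): P69 before P63 ✓
(P69, P64): P69 before P64 ✓
(P69, P67): P69 before P67 ✓
(P69, P68): P69 before P68 ✓
(P69, P70): P69 before P70 ✓
(P69, P72): P69 before P72 ✓
(P69, P73): P69 before P73 ✓
(P70, P63): P70 before P63 ✓
(P71, P63): P71 before P63 ✓
(P72, P63): P72 before P63 ✓
(P72, P67): P72 before P67 ✓
(P72, P70): P72 before P70 ✓
(P73, P63): P73 before P63 ✓
(P73, P64): P73 before P64 ✓
... plus 3 further pairs not listed.
Count: 27.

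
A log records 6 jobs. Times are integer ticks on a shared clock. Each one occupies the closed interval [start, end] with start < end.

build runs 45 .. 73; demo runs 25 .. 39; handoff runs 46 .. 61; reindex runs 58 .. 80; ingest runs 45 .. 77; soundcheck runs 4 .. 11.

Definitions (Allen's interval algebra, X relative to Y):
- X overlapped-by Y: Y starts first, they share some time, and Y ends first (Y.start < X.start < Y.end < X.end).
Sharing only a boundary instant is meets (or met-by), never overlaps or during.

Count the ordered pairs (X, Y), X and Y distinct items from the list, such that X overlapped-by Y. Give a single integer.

3

Checking all 30 ordered pairs for relation 'overlapped-by'; matching pairs in alphabetical order:
(reindex, build): reindex overlapped-by build ✓
(reindex, handoff): reindex overlapped-by handoff ✓
(reindex, ingest): reindex overlapped-by ingest ✓
Count: 3.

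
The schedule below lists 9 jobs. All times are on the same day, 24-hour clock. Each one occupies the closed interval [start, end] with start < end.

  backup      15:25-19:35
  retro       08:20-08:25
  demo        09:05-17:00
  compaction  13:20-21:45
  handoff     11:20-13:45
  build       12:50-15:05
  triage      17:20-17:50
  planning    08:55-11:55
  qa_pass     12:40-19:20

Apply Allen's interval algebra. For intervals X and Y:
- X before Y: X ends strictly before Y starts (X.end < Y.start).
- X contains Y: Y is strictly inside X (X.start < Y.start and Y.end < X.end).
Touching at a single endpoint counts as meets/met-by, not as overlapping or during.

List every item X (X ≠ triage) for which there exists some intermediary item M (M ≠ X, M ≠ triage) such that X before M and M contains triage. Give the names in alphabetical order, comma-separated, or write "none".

Target triage = [17:20, 17:50].
Intermediaries M with M contains triage: backup, compaction, qa_pass.
Via backup — items with X before backup: build, handoff, planning, retro.
Via compaction — items with X before compaction: planning, retro.
Via qa_pass — items with X before qa_pass: planning, retro.
Union: build, handoff, planning, retro.

build, handoff, planning, retro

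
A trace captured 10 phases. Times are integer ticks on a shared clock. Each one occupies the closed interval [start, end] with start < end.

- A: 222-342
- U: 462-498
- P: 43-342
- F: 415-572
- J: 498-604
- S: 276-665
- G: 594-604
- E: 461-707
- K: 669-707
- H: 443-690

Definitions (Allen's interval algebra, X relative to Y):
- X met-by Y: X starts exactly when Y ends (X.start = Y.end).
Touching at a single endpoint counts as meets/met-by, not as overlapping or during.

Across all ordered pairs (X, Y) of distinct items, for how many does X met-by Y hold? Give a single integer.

1

Checking all 90 ordered pairs for relation 'met-by'; matching pairs in alphabetical order:
(J, U): J met-by U ✓
Count: 1.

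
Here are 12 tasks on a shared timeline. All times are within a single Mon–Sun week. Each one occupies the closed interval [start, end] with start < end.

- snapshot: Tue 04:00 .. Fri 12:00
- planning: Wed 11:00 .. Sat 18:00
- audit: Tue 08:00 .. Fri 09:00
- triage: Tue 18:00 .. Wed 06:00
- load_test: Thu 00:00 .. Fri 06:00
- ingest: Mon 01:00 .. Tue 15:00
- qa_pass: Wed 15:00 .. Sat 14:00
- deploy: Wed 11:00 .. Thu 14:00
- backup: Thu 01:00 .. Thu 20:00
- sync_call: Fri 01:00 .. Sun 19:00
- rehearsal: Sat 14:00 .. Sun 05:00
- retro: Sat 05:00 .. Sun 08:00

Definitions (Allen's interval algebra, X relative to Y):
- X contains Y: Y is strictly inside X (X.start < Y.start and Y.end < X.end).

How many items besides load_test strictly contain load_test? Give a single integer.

4

Target load_test = [Thu 00:00, Fri 06:00].
audit [Tue 08:00, Fri 09:00] → contains → counts.
backup [Thu 01:00, Thu 20:00] → during → no.
deploy [Wed 11:00, Thu 14:00] → overlaps → no.
ingest [Mon 01:00, Tue 15:00] → before → no.
planning [Wed 11:00, Sat 18:00] → contains → counts.
qa_pass [Wed 15:00, Sat 14:00] → contains → counts.
rehearsal [Sat 14:00, Sun 05:00] → after → no.
retro [Sat 05:00, Sun 08:00] → after → no.
snapshot [Tue 04:00, Fri 12:00] → contains → counts.
sync_call [Fri 01:00, Sun 19:00] → overlapped-by → no.
triage [Tue 18:00, Wed 06:00] → before → no.
Total: 4.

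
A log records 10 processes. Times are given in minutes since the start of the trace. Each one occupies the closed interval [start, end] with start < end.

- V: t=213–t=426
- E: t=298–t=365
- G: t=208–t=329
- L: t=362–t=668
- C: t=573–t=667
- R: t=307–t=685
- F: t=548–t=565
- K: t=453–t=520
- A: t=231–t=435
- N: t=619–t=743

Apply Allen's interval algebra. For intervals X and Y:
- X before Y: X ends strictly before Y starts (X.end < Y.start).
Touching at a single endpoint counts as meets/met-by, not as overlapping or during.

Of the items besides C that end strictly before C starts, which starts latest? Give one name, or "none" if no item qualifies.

Target C = [t=573, t=667].
A [t=231, t=435] → before → candidate.
E [t=298, t=365] → before → candidate.
F [t=548, t=565] → before → candidate.
G [t=208, t=329] → before → candidate.
K [t=453, t=520] → before → candidate.
L [t=362, t=668] → contains → excluded.
N [t=619, t=743] → overlapped-by → excluded.
R [t=307, t=685] → contains → excluded.
V [t=213, t=426] → before → candidate.
Among candidates, latest start is t=548 → F.

F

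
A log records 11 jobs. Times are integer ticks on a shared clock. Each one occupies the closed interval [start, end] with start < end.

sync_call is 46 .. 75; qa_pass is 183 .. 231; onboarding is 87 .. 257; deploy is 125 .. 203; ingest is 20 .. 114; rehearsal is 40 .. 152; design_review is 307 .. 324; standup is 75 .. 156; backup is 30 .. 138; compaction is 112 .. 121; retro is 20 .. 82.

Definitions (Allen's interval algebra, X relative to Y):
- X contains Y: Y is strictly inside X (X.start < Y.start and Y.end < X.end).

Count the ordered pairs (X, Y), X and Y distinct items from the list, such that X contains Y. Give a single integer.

10

Checking all 110 ordered pairs for relation 'contains'; matching pairs in alphabetical order:
(backup, compaction): backup contains compaction ✓
(backup, sync_call): backup contains sync_call ✓
(ingest, sync_call): ingest contains sync_call ✓
(onboarding, compaction): onboarding contains compaction ✓
(onboarding, deploy): onboarding contains deploy ✓
(onboarding, qa_pass): onboarding contains qa_pass ✓
(rehearsal, compaction): rehearsal contains compaction ✓
(rehearsal, sync_call): rehearsal contains sync_call ✓
(retro, sync_call): retro contains sync_call ✓
(standup, compaction): standup contains compaction ✓
Count: 10.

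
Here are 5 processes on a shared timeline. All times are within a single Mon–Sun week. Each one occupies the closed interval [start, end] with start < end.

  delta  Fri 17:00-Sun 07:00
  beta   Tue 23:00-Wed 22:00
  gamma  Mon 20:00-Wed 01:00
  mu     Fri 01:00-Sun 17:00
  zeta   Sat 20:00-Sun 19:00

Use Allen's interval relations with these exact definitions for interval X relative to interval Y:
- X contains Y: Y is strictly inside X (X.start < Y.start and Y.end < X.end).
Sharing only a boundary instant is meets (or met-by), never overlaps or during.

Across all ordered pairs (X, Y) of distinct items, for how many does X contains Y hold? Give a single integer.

1

Checking all 20 ordered pairs for relation 'contains'; matching pairs in alphabetical order:
(mu, delta): mu contains delta ✓
Count: 1.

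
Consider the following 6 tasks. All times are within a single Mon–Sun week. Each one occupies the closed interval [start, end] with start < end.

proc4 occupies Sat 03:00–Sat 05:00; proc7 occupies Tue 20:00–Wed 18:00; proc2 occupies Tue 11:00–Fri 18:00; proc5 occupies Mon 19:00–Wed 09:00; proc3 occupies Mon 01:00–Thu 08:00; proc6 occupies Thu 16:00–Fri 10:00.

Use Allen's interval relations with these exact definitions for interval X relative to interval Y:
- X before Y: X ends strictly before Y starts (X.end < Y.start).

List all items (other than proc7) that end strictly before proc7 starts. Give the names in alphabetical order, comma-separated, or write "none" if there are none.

none

Target proc7 = [Tue 20:00, Wed 18:00].
proc2 [Tue 11:00, Fri 18:00] → contains → no.
proc3 [Mon 01:00, Thu 08:00] → contains → no.
proc4 [Sat 03:00, Sat 05:00] → after → no.
proc5 [Mon 19:00, Wed 09:00] → overlaps → no.
proc6 [Thu 16:00, Fri 10:00] → after → no.
Result: none.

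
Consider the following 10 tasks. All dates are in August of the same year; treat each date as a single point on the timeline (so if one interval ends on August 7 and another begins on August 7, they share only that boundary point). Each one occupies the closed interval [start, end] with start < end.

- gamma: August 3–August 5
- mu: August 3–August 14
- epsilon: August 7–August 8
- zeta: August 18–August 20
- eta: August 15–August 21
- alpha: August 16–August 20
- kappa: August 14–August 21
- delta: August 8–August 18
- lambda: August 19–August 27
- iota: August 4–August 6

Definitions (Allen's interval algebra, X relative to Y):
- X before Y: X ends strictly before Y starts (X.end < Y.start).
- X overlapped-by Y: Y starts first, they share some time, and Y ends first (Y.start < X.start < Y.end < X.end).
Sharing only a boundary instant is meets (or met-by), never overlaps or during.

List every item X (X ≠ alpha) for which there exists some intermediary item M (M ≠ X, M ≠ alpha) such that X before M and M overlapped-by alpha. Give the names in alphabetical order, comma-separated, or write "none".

Target alpha = [August 16, August 20].
Intermediaries M with M overlapped-by alpha: lambda.
Via lambda — items with X before lambda: delta, epsilon, gamma, iota, mu.
Union: delta, epsilon, gamma, iota, mu.

delta, epsilon, gamma, iota, mu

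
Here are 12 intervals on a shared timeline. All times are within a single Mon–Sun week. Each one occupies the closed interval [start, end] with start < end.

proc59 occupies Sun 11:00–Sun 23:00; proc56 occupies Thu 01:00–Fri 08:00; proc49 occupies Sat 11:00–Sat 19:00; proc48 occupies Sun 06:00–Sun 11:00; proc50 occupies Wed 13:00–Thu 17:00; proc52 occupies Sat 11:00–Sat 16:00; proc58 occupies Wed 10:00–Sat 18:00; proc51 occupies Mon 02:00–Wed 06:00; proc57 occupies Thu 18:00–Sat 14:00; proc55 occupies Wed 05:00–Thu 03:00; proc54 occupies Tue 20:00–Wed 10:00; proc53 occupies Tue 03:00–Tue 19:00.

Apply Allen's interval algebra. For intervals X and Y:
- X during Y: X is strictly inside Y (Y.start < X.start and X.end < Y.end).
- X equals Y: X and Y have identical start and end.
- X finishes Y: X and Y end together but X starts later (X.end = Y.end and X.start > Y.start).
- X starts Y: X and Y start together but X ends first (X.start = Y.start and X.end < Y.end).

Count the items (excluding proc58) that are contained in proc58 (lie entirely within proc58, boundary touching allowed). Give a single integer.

Target proc58 = [Wed 10:00, Sat 18:00].
proc48 [Sun 06:00, Sun 11:00] → after → no.
proc49 [Sat 11:00, Sat 19:00] → overlapped-by → no.
proc50 [Wed 13:00, Thu 17:00] → during → counts.
proc51 [Mon 02:00, Wed 06:00] → before → no.
proc52 [Sat 11:00, Sat 16:00] → during → counts.
proc53 [Tue 03:00, Tue 19:00] → before → no.
proc54 [Tue 20:00, Wed 10:00] → meets → no.
proc55 [Wed 05:00, Thu 03:00] → overlaps → no.
proc56 [Thu 01:00, Fri 08:00] → during → counts.
proc57 [Thu 18:00, Sat 14:00] → during → counts.
proc59 [Sun 11:00, Sun 23:00] → after → no.
Total: 4.

4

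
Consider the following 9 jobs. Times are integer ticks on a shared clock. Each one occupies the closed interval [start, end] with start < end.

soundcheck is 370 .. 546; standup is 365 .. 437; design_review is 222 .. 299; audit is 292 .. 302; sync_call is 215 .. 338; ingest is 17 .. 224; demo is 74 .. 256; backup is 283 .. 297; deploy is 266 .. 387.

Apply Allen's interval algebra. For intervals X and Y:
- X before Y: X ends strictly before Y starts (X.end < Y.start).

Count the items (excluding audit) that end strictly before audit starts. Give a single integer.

Target audit = [292, 302].
backup [283, 297] → overlaps → no.
demo [74, 256] → before → counts.
deploy [266, 387] → contains → no.
design_review [222, 299] → overlaps → no.
ingest [17, 224] → before → counts.
soundcheck [370, 546] → after → no.
standup [365, 437] → after → no.
sync_call [215, 338] → contains → no.
Total: 2.

2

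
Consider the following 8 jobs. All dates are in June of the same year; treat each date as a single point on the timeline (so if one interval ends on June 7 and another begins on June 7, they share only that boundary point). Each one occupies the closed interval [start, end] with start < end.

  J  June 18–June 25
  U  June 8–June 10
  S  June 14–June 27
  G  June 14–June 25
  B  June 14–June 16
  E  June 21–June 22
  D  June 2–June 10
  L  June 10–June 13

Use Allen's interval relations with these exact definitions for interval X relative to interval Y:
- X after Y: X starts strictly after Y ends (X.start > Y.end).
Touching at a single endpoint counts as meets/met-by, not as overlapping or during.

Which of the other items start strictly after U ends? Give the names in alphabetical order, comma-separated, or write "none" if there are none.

B, E, G, J, S

Target U = [June 8, June 10].
B [June 14, June 16] → after → yes.
D [June 2, June 10] → finished-by → no.
E [June 21, June 22] → after → yes.
G [June 14, June 25] → after → yes.
J [June 18, June 25] → after → yes.
L [June 10, June 13] → met-by → no.
S [June 14, June 27] → after → yes.
Result: B, E, G, J, S.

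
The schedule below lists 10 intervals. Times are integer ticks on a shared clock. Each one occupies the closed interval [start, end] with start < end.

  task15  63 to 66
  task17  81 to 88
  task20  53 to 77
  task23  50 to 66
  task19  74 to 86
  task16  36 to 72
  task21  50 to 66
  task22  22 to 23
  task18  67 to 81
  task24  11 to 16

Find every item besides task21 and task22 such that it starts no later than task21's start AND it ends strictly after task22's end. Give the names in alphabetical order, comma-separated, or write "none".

task16, task23

Conditions: its start is no later than task21's start (X.start <= 50) AND its end is strictly after task22's end (X.end > 23).
task15: start 63 <= 50? ✗; end 66 > 23? ✓ → no.
task16: start 36 <= 50? ✓; end 72 > 23? ✓ → yes.
task17: start 81 <= 50? ✗; end 88 > 23? ✓ → no.
task18: start 67 <= 50? ✗; end 81 > 23? ✓ → no.
task19: start 74 <= 50? ✗; end 86 > 23? ✓ → no.
task20: start 53 <= 50? ✗; end 77 > 23? ✓ → no.
task23: start 50 <= 50? ✓; end 66 > 23? ✓ → yes.
task24: start 11 <= 50? ✓; end 16 > 23? ✗ → no.
Result: task16, task23.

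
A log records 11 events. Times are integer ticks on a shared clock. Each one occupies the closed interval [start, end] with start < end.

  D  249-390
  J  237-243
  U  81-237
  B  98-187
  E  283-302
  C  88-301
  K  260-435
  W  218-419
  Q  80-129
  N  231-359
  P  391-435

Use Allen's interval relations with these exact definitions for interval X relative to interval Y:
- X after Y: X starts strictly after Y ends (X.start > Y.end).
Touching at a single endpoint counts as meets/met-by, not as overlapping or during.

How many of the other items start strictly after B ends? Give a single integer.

Target B = [98, 187].
C [88, 301] → contains → no.
D [249, 390] → after → counts.
E [283, 302] → after → counts.
J [237, 243] → after → counts.
K [260, 435] → after → counts.
N [231, 359] → after → counts.
P [391, 435] → after → counts.
Q [80, 129] → overlaps → no.
U [81, 237] → contains → no.
W [218, 419] → after → counts.
Total: 7.

7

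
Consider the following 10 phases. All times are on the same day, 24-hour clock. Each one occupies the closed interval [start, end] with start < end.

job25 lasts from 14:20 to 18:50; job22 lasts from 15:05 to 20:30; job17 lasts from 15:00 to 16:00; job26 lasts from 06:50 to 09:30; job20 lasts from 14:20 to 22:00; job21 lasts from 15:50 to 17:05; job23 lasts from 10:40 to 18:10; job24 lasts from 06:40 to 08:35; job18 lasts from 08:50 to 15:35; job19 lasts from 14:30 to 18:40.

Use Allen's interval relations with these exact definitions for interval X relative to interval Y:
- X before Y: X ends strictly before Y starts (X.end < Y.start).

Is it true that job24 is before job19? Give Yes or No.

Yes

job24 = [06:40, 08:35], job19 = [14:30, 18:40].
Actual relation of job24 to job19: before.
Asked whether 'before' holds → Yes.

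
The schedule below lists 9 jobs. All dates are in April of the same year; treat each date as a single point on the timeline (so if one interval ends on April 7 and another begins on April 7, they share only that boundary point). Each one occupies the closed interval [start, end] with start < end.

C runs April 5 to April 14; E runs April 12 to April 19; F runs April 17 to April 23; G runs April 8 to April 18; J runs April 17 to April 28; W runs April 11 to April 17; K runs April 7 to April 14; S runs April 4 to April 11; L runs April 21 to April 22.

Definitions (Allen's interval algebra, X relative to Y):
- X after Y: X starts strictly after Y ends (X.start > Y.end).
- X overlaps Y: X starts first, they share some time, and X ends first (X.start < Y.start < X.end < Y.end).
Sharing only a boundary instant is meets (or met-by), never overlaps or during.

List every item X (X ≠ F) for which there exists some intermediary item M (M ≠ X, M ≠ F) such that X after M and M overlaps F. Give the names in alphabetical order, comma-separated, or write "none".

L

Target F = [April 17, April 23].
Intermediaries M with M overlaps F: E, G.
Via E — items with X after E: L.
Via G — items with X after G: L.
Union: L.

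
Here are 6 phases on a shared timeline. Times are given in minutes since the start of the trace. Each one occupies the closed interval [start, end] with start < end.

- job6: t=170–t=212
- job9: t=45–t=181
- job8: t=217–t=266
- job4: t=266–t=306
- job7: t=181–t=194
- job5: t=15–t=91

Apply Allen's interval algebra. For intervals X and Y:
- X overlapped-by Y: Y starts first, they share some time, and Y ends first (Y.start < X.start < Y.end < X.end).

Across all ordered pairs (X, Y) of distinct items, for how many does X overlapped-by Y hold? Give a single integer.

Checking all 30 ordered pairs for relation 'overlapped-by'; matching pairs in alphabetical order:
(job6, job9): job6 overlapped-by job9 ✓
(job9, job5): job9 overlapped-by job5 ✓
Count: 2.

2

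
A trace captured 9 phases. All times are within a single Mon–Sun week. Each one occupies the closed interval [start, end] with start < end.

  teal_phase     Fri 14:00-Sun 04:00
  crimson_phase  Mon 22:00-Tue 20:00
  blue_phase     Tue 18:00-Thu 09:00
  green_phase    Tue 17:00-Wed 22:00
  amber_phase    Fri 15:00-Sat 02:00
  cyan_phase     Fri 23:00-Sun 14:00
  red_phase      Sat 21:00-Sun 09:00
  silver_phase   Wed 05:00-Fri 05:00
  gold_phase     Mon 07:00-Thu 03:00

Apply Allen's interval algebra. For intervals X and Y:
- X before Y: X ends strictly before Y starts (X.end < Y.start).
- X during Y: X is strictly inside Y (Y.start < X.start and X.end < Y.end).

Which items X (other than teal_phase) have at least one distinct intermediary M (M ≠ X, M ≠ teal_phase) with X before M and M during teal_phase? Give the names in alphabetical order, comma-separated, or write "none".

blue_phase, crimson_phase, gold_phase, green_phase, silver_phase

Target teal_phase = [Fri 14:00, Sun 04:00].
Intermediaries M with M during teal_phase: amber_phase.
Via amber_phase — items with X before amber_phase: blue_phase, crimson_phase, gold_phase, green_phase, silver_phase.
Union: blue_phase, crimson_phase, gold_phase, green_phase, silver_phase.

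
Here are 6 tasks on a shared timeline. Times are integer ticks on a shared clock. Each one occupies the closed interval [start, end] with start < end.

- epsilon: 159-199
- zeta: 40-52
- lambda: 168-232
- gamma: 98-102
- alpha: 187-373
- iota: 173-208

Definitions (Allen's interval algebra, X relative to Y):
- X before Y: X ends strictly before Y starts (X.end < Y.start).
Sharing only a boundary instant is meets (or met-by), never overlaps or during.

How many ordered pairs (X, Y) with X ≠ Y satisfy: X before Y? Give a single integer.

Checking all 30 ordered pairs for relation 'before'; matching pairs in alphabetical order:
(gamma, alpha): gamma before alpha ✓
(gamma, epsilon): gamma before epsilon ✓
(gamma, iota): gamma before iota ✓
(gamma, lambda): gamma before lambda ✓
(zeta, alpha): zeta before alpha ✓
(zeta, epsilon): zeta before epsilon ✓
(zeta, gamma): zeta before gamma ✓
(zeta, iota): zeta before iota ✓
(zeta, lambda): zeta before lambda ✓
Count: 9.

9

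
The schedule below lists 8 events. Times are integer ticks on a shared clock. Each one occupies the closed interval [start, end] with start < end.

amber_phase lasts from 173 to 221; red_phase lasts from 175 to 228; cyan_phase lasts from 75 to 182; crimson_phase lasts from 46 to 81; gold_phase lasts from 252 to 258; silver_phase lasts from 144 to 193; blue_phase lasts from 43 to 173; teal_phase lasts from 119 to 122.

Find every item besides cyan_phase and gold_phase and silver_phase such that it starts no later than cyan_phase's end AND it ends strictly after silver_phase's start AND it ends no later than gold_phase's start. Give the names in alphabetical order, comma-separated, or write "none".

amber_phase, blue_phase, red_phase

Conditions: its start is no later than cyan_phase's end (X.start <= 182) AND its end is strictly after silver_phase's start (X.end > 144) AND its end is no later than gold_phase's start (X.end <= 252).
amber_phase: start 173 <= 182? ✓; end 221 > 144? ✓; end 221 <= 252? ✓ → yes.
blue_phase: start 43 <= 182? ✓; end 173 > 144? ✓; end 173 <= 252? ✓ → yes.
crimson_phase: start 46 <= 182? ✓; end 81 > 144? ✗; end 81 <= 252? ✓ → no.
red_phase: start 175 <= 182? ✓; end 228 > 144? ✓; end 228 <= 252? ✓ → yes.
teal_phase: start 119 <= 182? ✓; end 122 > 144? ✗; end 122 <= 252? ✓ → no.
Result: amber_phase, blue_phase, red_phase.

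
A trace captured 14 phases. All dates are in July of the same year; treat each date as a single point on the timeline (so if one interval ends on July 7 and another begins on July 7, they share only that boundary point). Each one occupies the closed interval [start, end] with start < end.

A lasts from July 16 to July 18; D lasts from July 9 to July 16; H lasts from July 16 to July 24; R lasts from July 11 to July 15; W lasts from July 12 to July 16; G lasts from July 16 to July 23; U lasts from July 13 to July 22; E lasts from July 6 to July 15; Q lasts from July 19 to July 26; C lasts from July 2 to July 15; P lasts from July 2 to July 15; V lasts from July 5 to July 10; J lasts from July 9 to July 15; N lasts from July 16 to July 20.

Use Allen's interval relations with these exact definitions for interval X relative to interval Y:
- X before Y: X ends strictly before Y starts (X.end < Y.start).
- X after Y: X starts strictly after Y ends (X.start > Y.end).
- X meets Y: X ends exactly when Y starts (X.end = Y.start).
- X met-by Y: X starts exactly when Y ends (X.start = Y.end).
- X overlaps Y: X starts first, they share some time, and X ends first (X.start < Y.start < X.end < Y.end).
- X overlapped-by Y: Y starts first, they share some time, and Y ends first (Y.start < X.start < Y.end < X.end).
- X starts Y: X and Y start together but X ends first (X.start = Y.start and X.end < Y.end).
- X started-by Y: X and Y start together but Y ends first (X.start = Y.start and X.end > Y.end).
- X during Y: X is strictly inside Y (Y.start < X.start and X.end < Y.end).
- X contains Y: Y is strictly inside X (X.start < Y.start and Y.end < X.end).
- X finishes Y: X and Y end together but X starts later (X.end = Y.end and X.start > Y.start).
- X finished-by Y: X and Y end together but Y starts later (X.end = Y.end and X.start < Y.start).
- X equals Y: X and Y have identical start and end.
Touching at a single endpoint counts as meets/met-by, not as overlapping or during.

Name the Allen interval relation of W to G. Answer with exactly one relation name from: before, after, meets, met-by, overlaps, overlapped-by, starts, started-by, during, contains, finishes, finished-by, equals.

meets

W = [July 12, July 16]; G = [July 16, July 23].
Compare endpoints: W.start < G.start, W.start < G.end, W.end = G.start, W.end < G.end.
That pattern is 'meets'.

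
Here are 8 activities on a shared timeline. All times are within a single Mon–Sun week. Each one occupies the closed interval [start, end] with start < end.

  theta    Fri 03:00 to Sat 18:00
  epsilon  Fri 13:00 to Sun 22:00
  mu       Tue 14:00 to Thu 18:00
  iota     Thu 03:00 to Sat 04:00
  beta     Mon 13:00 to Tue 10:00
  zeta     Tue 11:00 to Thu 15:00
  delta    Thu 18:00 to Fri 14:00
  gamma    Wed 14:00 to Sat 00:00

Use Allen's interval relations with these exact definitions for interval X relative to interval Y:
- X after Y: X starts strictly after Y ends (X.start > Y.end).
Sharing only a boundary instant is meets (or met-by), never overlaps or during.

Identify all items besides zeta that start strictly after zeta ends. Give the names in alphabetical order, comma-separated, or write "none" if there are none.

delta, epsilon, theta

Target zeta = [Tue 11:00, Thu 15:00].
beta [Mon 13:00, Tue 10:00] → before → no.
delta [Thu 18:00, Fri 14:00] → after → yes.
epsilon [Fri 13:00, Sun 22:00] → after → yes.
gamma [Wed 14:00, Sat 00:00] → overlapped-by → no.
iota [Thu 03:00, Sat 04:00] → overlapped-by → no.
mu [Tue 14:00, Thu 18:00] → overlapped-by → no.
theta [Fri 03:00, Sat 18:00] → after → yes.
Result: delta, epsilon, theta.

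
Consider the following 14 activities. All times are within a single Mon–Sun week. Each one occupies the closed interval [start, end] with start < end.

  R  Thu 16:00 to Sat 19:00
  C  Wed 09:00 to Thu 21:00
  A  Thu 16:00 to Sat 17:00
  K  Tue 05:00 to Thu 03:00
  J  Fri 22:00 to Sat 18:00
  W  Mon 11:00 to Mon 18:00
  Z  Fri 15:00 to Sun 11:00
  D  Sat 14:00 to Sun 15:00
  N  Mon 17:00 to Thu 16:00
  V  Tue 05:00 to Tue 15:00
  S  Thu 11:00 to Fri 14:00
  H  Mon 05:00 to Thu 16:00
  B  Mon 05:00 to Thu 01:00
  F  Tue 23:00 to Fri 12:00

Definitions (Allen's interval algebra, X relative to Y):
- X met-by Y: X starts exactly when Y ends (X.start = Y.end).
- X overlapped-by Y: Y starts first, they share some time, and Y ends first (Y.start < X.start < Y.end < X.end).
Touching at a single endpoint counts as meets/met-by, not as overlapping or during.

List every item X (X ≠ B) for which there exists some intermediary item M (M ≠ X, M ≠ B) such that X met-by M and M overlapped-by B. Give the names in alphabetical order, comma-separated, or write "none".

A, R

Target B = [Mon 05:00, Thu 01:00].
Intermediaries M with M overlapped-by B: C, F, K, N.
Via C — items with X met-by C: none.
Via F — items with X met-by F: none.
Via K — items with X met-by K: none.
Via N — items with X met-by N: A, R.
Union: A, R.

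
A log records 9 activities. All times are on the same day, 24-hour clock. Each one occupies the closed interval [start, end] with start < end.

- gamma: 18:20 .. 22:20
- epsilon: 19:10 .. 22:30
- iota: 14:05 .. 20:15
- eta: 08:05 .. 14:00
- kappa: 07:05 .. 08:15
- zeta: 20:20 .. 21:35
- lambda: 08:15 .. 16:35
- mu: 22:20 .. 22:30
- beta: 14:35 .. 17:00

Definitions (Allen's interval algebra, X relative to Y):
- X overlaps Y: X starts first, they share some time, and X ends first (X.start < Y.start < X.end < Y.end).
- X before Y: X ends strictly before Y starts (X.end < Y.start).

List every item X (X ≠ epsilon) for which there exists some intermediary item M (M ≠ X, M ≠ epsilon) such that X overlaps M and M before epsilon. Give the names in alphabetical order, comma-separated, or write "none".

Target epsilon = [19:10, 22:30].
Intermediaries M with M before epsilon: beta, eta, kappa, lambda.
Via beta — items with X overlaps beta: lambda.
Via eta — items with X overlaps eta: kappa.
Via kappa — items with X overlaps kappa: none.
Via lambda — items with X overlaps lambda: eta.
Union: eta, kappa, lambda.

eta, kappa, lambda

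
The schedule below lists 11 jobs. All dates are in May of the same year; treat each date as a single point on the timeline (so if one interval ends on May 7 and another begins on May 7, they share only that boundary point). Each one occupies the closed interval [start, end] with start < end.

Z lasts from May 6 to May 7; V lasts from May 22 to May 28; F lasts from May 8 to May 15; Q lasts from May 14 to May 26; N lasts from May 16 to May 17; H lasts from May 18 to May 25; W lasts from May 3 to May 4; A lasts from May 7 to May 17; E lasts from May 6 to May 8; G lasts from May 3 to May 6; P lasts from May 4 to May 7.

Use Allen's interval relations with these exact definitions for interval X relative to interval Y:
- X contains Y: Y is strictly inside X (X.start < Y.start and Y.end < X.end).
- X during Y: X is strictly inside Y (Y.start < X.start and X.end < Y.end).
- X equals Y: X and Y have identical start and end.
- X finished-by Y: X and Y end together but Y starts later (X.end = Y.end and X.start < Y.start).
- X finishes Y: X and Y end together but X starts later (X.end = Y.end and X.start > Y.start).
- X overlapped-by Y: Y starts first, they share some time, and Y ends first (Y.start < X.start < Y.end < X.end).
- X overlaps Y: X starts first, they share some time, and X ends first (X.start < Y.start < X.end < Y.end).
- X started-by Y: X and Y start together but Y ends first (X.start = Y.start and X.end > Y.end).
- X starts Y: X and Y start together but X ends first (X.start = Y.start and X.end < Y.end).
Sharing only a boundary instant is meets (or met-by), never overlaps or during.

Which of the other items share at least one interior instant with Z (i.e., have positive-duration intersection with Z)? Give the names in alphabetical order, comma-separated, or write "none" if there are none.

Target Z = [May 6, May 7].
A [May 7, May 17] → met-by → no.
E [May 6, May 8] → started-by → yes.
F [May 8, May 15] → after → no.
G [May 3, May 6] → meets → no.
H [May 18, May 25] → after → no.
N [May 16, May 17] → after → no.
P [May 4, May 7] → finished-by → yes.
Q [May 14, May 26] → after → no.
V [May 22, May 28] → after → no.
W [May 3, May 4] → before → no.
Result: E, P.

E, P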